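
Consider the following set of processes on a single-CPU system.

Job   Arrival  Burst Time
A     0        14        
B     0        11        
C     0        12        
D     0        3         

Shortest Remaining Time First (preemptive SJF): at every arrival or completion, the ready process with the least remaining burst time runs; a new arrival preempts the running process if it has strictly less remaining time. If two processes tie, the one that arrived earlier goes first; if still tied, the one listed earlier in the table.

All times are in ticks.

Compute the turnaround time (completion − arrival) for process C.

Gantt: | D 0-3 | B 3-14 | C 14-26 | A 26-40 |
Completion: A=40  B=14  C=26  D=3
Turnaround (C−A): A=40  B=14  C=26  D=3
Turnaround(C) = completion − arrival = 26 − 0 = 26

26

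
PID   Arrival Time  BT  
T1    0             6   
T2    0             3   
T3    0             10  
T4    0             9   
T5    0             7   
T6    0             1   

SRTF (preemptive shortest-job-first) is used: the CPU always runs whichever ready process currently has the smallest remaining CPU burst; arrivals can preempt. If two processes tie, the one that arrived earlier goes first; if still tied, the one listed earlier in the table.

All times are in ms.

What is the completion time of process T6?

1

Schedule: | T6 0-1 | T2 1-4 | T1 4-10 | T5 10-17 | T4 17-26 | T3 26-36 |
Completion: T1=10  T2=4  T3=36  T4=26  T5=17  T6=1
Turnaround (C−A): T1=10  T2=4  T3=36  T4=26  T5=17  T6=1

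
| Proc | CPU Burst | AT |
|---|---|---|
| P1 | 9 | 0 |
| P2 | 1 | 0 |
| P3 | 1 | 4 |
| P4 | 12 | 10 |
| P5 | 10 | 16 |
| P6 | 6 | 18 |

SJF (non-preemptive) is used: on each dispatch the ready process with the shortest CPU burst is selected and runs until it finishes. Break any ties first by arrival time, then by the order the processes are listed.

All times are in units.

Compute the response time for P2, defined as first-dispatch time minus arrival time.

Schedule: | P2 0-1 | P1 1-10 | P3 10-11 | P4 11-23 | P6 23-29 | P5 29-39 |
Completion: P1=10  P2=1  P3=11  P4=23  P5=39  P6=29
Response(P2) = first start − arrival = 0 − 0 = 0

0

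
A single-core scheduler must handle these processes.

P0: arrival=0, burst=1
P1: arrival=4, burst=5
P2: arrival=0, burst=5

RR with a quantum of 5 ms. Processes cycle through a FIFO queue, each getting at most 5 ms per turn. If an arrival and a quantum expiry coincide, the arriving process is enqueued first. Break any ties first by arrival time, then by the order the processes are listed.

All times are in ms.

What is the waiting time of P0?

0

Schedule: | P0 0-1 | P2 1-6 | P1 6-11 |
Completion: P0=1  P1=11  P2=6
Turnaround (C−A): P0=1  P1=7  P2=6
Waiting(P0) = turnaround − burst = 1 − 1 = 0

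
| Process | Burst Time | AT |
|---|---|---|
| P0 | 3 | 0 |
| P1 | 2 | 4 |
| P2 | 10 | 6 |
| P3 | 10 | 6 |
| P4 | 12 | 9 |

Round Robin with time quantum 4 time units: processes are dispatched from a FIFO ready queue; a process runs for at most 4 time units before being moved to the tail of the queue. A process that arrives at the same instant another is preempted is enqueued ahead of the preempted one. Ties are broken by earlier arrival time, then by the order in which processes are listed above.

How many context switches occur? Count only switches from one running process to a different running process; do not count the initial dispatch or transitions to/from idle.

Timeline: | P0 0-3 | idle 3-4 | P1 4-6 | P2 6-10 | P3 10-14 | P4 14-18 | P2 18-22 | P3 22-26 | P4 26-30 | P2 30-32 | P3 32-34 | P4 34-38 |
Completion: P0=3  P1=6  P2=32  P3=34  P4=38
Turnaround (C−A): P0=3  P1=2  P2=26  P3=28  P4=29

9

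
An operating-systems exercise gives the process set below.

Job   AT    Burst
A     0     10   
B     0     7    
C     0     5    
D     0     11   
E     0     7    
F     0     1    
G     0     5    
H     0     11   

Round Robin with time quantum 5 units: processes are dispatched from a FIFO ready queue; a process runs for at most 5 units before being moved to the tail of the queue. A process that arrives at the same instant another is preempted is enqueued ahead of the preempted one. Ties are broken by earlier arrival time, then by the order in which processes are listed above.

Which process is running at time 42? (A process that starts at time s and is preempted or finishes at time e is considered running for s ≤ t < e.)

B

Timeline: | A 0-5 | B 5-10 | C 10-15 | D 15-20 | E 20-25 | F 25-26 | G 26-31 | H 31-36 | A 36-41 | B 41-43 | D 43-48 | E 48-50 | H 50-55 | D 55-56 | H 56-57 |
Completion: A=41  B=43  C=15  D=56  E=50  F=26  G=31  H=57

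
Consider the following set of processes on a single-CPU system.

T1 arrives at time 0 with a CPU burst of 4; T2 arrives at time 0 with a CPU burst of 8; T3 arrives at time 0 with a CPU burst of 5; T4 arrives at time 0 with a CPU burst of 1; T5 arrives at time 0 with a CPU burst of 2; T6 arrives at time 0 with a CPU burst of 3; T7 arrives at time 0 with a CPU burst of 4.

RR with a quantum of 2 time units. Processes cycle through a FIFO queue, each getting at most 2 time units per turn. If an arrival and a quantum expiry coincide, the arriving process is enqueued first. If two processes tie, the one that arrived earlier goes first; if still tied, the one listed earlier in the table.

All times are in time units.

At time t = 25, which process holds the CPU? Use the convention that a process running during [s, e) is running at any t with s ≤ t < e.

Timeline: | T1 0-2 | T2 2-4 | T3 4-6 | T4 6-7 | T5 7-9 | T6 9-11 | T7 11-13 | T1 13-15 | T2 15-17 | T3 17-19 | T6 19-20 | T7 20-22 | T2 22-24 | T3 24-25 | T2 25-27 |
Completion: T1=15  T2=27  T3=25  T4=7  T5=9  T6=20  T7=22
Turnaround (C−A): T1=15  T2=27  T3=25  T4=7  T5=9  T6=20  T7=22

T2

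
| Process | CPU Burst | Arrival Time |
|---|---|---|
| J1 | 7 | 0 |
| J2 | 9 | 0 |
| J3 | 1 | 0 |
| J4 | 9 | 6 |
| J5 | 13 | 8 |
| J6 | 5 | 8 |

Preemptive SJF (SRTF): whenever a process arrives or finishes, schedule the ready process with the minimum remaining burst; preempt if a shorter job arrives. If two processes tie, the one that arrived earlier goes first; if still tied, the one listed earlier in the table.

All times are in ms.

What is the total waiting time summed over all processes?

Timeline: | J3 0-1 | J1 1-8 | J6 8-13 | J2 13-22 | J4 22-31 | J5 31-44 |
Completion: J1=8  J2=22  J3=1  J4=31  J5=44  J6=13
Waiting = turnaround − burst: J1=1, J2=13, J3=0, J4=16, J5=23, J6=0
Total waiting = 1 + 13 + 0 + 16 + 23 + 0 = 53

53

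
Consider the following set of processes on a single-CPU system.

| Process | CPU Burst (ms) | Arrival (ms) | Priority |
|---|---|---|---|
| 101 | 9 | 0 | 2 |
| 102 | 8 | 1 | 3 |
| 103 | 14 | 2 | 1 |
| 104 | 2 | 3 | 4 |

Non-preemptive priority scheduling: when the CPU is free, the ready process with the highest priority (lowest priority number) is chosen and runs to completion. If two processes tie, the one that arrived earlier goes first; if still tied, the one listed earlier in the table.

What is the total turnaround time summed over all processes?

Timeline: | 101 0-9 | 103 9-23 | 102 23-31 | 104 31-33 |
Completion: 101=9  102=31  103=23  104=33
Turnaround (C−A): 101=9  102=30  103=21  104=30
Turnaround = completion − arrival: 101=9, 102=30, 103=21, 104=30
Total turnaround = 9 + 30 + 21 + 30 = 90

90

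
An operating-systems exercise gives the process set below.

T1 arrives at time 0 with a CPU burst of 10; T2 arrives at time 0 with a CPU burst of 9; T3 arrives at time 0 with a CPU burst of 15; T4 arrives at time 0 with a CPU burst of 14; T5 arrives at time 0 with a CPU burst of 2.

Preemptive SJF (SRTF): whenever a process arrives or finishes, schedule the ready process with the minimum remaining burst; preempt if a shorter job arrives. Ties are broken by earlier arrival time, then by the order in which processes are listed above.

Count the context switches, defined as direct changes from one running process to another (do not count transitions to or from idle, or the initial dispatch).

Gantt: | T5 0-2 | T2 2-11 | T1 11-21 | T4 21-35 | T3 35-50 |
Completion: T1=21  T2=11  T3=50  T4=35  T5=2
Turnaround (C−A): T1=21  T2=11  T3=50  T4=35  T5=2

4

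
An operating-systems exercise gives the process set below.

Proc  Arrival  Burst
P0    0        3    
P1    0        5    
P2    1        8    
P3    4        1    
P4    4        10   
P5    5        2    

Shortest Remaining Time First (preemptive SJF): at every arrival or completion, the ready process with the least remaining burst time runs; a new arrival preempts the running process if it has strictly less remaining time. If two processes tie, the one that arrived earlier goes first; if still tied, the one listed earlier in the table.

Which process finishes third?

P5

Schedule: | P0 0-3 | P1 3-4 | P3 4-5 | P5 5-7 | P1 7-11 | P2 11-19 | P4 19-29 |
Completion: P0=3  P1=11  P2=19  P3=5  P4=29  P5=7
Turnaround (C−A): P0=3  P1=11  P2=18  P3=1  P4=25  P5=2
Finish order: P0 → P3 → P5 → P1 → P2 → P4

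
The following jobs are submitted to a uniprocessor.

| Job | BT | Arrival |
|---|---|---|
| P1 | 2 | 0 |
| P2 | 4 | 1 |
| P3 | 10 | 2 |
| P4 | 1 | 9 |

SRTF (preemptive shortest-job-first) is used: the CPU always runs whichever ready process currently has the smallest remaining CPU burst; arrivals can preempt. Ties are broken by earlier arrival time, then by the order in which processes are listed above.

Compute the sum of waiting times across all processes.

6

Gantt: | P1 0-2 | P2 2-6 | P3 6-9 | P4 9-10 | P3 10-17 |
Completion: P1=2  P2=6  P3=17  P4=10
Turnaround (C−A): P1=2  P2=5  P3=15  P4=1
Waiting = turnaround − burst: P1=0, P2=1, P3=5, P4=0
Total waiting = 0 + 1 + 5 + 0 = 6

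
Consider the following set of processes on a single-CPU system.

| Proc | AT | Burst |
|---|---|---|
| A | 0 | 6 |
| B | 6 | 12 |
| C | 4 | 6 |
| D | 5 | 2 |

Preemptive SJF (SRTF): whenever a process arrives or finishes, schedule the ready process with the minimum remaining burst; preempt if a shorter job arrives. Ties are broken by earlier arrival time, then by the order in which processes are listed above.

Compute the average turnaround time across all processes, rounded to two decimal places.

9.75

Gantt: | A 0-6 | D 6-8 | C 8-14 | B 14-26 |
Completion: A=6  B=26  C=14  D=8
Turnaround times: A=6, B=20, C=10, D=3
Average turnaround = (6+20+10+3) / 4 = 39/4 = 9.75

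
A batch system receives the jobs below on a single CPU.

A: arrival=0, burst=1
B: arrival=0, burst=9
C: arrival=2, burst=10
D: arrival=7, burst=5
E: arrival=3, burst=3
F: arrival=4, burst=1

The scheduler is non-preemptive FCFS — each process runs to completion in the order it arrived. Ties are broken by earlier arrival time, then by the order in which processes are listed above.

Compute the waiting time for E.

Timeline: | A 0-1 | B 1-10 | C 10-20 | E 20-23 | F 23-24 | D 24-29 |
Completion: A=1  B=10  C=20  D=29  E=23  F=24
Turnaround (C−A): A=1  B=10  C=18  D=22  E=20  F=20
Waiting(E) = turnaround − burst = 20 − 3 = 17

17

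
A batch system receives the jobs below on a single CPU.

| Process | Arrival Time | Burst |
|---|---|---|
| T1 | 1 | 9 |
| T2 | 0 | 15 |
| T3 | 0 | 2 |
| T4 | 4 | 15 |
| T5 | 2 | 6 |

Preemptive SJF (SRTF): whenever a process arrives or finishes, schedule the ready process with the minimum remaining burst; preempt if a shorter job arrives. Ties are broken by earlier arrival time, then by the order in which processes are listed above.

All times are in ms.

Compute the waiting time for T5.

Gantt: | T3 0-2 | T5 2-8 | T1 8-17 | T2 17-32 | T4 32-47 |
Completion: T1=17  T2=32  T3=2  T4=47  T5=8
Waiting(T5) = turnaround − burst = 6 − 6 = 0

0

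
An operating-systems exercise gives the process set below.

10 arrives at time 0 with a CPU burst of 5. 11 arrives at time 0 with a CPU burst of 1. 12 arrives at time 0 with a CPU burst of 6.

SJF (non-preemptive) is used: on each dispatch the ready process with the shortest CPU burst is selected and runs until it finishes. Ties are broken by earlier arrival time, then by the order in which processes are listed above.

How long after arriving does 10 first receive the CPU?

Timeline: | 11 0-1 | 10 1-6 | 12 6-12 |
Completion: 10=6  11=1  12=12
Response(10) = first start − arrival = 1 − 0 = 1

1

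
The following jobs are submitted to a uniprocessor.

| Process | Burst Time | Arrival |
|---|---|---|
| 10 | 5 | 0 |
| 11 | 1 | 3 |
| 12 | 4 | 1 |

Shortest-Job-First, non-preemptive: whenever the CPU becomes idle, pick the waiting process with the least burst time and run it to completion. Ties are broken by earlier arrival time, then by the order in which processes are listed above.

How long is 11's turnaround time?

Schedule: | 10 0-5 | 11 5-6 | 12 6-10 |
Completion: 10=5  11=6  12=10
Turnaround(11) = completion − arrival = 6 − 3 = 3

3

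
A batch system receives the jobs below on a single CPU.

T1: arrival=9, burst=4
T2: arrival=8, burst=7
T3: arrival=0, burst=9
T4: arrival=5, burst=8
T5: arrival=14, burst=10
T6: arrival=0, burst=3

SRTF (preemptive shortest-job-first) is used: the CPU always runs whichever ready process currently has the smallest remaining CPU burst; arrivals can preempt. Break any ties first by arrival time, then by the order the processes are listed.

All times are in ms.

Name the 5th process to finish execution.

T4

Schedule: | T6 0-3 | T3 3-12 | T1 12-16 | T2 16-23 | T4 23-31 | T5 31-41 |
Completion: T1=16  T2=23  T3=12  T4=31  T5=41  T6=3
Finish order: T6 → T3 → T1 → T2 → T4 → T5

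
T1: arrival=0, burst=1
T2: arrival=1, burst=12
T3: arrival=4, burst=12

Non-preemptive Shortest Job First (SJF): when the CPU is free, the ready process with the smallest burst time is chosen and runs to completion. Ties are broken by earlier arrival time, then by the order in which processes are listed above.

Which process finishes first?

Timeline: | T1 0-1 | T2 1-13 | T3 13-25 |
Completion: T1=1  T2=13  T3=25
Turnaround (C−A): T1=1  T2=12  T3=21
Finish order: T1 → T2 → T3

T1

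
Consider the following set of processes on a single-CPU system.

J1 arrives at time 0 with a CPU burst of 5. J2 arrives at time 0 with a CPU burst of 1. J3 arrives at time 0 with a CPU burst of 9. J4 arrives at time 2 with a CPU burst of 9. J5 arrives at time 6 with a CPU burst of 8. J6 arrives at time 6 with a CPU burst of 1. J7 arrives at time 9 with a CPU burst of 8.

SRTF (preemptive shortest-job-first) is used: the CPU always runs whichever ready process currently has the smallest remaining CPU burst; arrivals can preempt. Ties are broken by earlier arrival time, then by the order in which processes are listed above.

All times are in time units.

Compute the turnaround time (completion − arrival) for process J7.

Schedule: | J2 0-1 | J1 1-6 | J6 6-7 | J5 7-15 | J7 15-23 | J3 23-32 | J4 32-41 |
Completion: J1=6  J2=1  J3=32  J4=41  J5=15  J6=7  J7=23
Turnaround(J7) = completion − arrival = 23 − 9 = 14

14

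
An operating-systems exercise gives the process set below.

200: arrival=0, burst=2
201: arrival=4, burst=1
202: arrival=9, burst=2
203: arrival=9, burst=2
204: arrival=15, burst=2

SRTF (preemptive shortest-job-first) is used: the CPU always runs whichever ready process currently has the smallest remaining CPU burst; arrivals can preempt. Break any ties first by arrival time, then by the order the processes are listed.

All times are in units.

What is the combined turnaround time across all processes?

Gantt: | 200 0-2 | idle 2-4 | 201 4-5 | idle 5-9 | 202 9-11 | 203 11-13 | idle 13-15 | 204 15-17 |
Completion: 200=2  201=5  202=11  203=13  204=17
Turnaround (C−A): 200=2  201=1  202=2  203=4  204=2
Turnaround = completion − arrival: 200=2, 201=1, 202=2, 203=4, 204=2
Total turnaround = 2 + 1 + 2 + 4 + 2 = 11

11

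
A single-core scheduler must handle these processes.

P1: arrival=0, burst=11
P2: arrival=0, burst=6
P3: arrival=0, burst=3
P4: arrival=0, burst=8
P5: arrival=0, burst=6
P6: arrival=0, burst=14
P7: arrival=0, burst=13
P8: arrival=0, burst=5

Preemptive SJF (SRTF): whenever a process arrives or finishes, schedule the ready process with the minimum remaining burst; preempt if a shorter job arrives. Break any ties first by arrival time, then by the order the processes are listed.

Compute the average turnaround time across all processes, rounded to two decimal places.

28.75

Gantt: | P3 0-3 | P8 3-8 | P2 8-14 | P5 14-20 | P4 20-28 | P1 28-39 | P7 39-52 | P6 52-66 |
Completion: P1=39  P2=14  P3=3  P4=28  P5=20  P6=66  P7=52  P8=8
Turnaround times: P1=39, P2=14, P3=3, P4=28, P5=20, P6=66, P7=52, P8=8
Average turnaround = (39+14+3+28+20+66+52+8) / 8 = 230/8 = 28.75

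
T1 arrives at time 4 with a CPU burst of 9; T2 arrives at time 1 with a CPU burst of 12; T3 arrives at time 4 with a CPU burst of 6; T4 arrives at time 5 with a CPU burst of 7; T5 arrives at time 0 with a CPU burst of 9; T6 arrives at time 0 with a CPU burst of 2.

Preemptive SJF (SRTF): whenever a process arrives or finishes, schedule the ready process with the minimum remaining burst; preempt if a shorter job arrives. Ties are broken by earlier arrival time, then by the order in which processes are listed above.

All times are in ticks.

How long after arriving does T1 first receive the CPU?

20

Gantt: | T6 0-2 | T5 2-4 | T3 4-10 | T5 10-17 | T4 17-24 | T1 24-33 | T2 33-45 |
Completion: T1=33  T2=45  T3=10  T4=24  T5=17  T6=2
Response(T1) = first start − arrival = 24 − 4 = 20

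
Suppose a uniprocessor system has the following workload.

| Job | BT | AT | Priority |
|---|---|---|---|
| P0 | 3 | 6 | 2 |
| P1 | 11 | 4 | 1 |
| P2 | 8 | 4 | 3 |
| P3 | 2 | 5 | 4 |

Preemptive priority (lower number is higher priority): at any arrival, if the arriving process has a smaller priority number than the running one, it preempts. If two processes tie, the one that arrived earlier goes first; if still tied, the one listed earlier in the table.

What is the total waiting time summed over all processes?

Schedule: | idle 0-4 | P1 4-15 | P0 15-18 | P2 18-26 | P3 26-28 |
Completion: P0=18  P1=15  P2=26  P3=28
Waiting = turnaround − burst: P0=9, P1=0, P2=14, P3=21
Total waiting = 9 + 0 + 14 + 21 = 44

44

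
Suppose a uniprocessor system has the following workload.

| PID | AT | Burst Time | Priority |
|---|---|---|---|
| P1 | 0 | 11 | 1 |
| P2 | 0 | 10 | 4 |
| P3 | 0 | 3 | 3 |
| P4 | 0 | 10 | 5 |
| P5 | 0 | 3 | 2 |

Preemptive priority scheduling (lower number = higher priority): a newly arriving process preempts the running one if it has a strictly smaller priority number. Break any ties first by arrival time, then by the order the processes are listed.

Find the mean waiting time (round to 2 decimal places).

Schedule: | P1 0-11 | P5 11-14 | P3 14-17 | P2 17-27 | P4 27-37 |
Completion: P1=11  P2=27  P3=17  P4=37  P5=14
Waiting times: P1=0, P2=17, P3=14, P4=27, P5=11
Average waiting = (0+17+14+27+11) / 5 = 69/5 = 13.80

13.80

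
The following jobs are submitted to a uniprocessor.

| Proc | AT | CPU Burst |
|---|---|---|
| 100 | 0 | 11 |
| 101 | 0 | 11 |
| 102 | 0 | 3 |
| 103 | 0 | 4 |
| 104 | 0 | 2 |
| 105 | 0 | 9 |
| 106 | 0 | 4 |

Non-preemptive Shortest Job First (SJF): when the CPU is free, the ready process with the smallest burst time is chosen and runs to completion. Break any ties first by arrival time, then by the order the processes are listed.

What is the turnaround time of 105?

Schedule: | 104 0-2 | 102 2-5 | 103 5-9 | 106 9-13 | 105 13-22 | 100 22-33 | 101 33-44 |
Completion: 100=33  101=44  102=5  103=9  104=2  105=22  106=13
Turnaround(105) = completion − arrival = 22 − 0 = 22

22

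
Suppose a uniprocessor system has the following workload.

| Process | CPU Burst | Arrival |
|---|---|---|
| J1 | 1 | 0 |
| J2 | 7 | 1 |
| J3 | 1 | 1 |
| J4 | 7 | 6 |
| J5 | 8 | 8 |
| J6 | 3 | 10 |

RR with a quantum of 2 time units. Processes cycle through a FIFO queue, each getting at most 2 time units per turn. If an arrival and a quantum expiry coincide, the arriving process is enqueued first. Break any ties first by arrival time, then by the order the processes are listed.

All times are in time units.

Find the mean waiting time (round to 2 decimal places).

7.17

Timeline: | J1 0-1 | J2 1-3 | J3 3-4 | J2 4-6 | J4 6-8 | J2 8-10 | J5 10-12 | J4 12-14 | J6 14-16 | J2 16-17 | J5 17-19 | J4 19-21 | J6 21-22 | J5 22-24 | J4 24-25 | J5 25-27 |
Completion: J1=1  J2=17  J3=4  J4=25  J5=27  J6=22
Waiting times: J1=0, J2=9, J3=2, J4=12, J5=11, J6=9
Average waiting = (0+9+2+12+11+9) / 6 = 43/6 = 7.17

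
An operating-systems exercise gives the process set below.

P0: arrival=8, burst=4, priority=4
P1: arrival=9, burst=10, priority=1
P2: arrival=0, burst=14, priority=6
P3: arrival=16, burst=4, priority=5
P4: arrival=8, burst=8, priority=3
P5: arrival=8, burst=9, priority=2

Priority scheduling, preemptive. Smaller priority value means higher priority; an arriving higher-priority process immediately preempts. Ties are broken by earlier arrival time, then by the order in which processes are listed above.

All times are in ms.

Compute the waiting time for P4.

Schedule: | P2 0-8 | P5 8-9 | P1 9-19 | P5 19-27 | P4 27-35 | P0 35-39 | P3 39-43 | P2 43-49 |
Completion: P0=39  P1=19  P2=49  P3=43  P4=35  P5=27
Waiting(P4) = turnaround − burst = 27 − 8 = 19

19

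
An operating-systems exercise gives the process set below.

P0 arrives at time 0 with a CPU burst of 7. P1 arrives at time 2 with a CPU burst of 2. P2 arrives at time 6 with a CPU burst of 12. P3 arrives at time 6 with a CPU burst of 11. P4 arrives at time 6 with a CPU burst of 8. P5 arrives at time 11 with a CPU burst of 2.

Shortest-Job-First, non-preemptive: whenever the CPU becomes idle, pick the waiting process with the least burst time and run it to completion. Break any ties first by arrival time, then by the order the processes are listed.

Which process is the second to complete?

Gantt: | P0 0-7 | P1 7-9 | P4 9-17 | P5 17-19 | P3 19-30 | P2 30-42 |
Completion: P0=7  P1=9  P2=42  P3=30  P4=17  P5=19
Turnaround (C−A): P0=7  P1=7  P2=36  P3=24  P4=11  P5=8
Finish order: P0 → P1 → P4 → P5 → P3 → P2

P1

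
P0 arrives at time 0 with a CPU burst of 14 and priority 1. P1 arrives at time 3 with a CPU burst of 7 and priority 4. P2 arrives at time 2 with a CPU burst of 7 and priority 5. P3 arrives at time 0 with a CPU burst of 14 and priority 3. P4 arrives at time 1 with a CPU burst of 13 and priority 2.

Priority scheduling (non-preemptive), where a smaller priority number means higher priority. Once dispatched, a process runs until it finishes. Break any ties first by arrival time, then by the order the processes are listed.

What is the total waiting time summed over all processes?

Schedule: | P0 0-14 | P4 14-27 | P3 27-41 | P1 41-48 | P2 48-55 |
Completion: P0=14  P1=48  P2=55  P3=41  P4=27
Waiting = turnaround − burst: P0=0, P1=38, P2=46, P3=27, P4=13
Total waiting = 0 + 38 + 46 + 27 + 13 = 124

124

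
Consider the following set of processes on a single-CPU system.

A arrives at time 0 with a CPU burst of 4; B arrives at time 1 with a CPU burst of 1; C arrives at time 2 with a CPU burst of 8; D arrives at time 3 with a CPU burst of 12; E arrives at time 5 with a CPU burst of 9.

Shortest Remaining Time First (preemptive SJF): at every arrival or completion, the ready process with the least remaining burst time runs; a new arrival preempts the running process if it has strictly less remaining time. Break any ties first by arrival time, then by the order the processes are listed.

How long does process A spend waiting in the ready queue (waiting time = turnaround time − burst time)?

Gantt: | A 0-1 | B 1-2 | A 2-5 | C 5-13 | E 13-22 | D 22-34 |
Completion: A=5  B=2  C=13  D=34  E=22
Turnaround (C−A): A=5  B=1  C=11  D=31  E=17
Waiting(A) = turnaround − burst = 5 − 4 = 1

1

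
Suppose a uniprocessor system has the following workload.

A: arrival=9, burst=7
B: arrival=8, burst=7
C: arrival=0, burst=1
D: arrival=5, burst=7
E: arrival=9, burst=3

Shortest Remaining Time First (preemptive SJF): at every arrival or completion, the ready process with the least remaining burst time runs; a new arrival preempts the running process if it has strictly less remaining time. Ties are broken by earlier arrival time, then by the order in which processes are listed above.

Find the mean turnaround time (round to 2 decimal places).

Timeline: | C 0-1 | idle 1-5 | D 5-12 | E 12-15 | B 15-22 | A 22-29 |
Completion: A=29  B=22  C=1  D=12  E=15
Turnaround (C−A): A=20  B=14  C=1  D=7  E=6
Turnaround times: A=20, B=14, C=1, D=7, E=6
Average turnaround = (20+14+1+7+6) / 5 = 48/5 = 9.60

9.60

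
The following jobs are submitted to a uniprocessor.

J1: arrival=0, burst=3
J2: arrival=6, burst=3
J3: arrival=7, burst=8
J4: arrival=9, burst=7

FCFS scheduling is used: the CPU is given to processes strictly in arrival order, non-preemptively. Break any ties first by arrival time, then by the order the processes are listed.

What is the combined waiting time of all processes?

Timeline: | J1 0-3 | idle 3-6 | J2 6-9 | J3 9-17 | J4 17-24 |
Completion: J1=3  J2=9  J3=17  J4=24
Turnaround (C−A): J1=3  J2=3  J3=10  J4=15
Waiting = turnaround − burst: J1=0, J2=0, J3=2, J4=8
Total waiting = 0 + 0 + 2 + 8 = 10

10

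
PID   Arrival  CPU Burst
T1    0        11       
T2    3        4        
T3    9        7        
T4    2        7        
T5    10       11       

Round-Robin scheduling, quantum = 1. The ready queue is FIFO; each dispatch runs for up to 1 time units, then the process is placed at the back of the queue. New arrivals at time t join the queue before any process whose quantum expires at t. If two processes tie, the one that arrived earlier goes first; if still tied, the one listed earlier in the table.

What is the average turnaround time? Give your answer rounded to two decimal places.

25.40

Gantt: | T1 0-2 | T4 2-3 | T1 3-4 | T2 4-5 | T4 5-6 | T1 6-7 | T2 7-8 | T4 8-9 | T1 9-10 | T2 10-11 | T3 11-12 | T4 12-13 | T5 13-14 | T1 14-15 | T2 15-16 | T3 16-17 | T4 17-18 | T5 18-19 | T1 19-20 | T3 20-21 | T4 21-22 | T5 22-23 | T1 23-24 | T3 24-25 | T4 25-26 | T5 26-27 | T1 27-28 | T3 28-29 | T5 29-30 | T1 30-31 | T3 31-32 | T5 32-33 | T1 33-34 | T3 34-35 | T5 35-40 |
Completion: T1=34  T2=16  T3=35  T4=26  T5=40
Turnaround (C−A): T1=34  T2=13  T3=26  T4=24  T5=30
Turnaround times: T1=34, T2=13, T3=26, T4=24, T5=30
Average turnaround = (34+13+26+24+30) / 5 = 127/5 = 25.40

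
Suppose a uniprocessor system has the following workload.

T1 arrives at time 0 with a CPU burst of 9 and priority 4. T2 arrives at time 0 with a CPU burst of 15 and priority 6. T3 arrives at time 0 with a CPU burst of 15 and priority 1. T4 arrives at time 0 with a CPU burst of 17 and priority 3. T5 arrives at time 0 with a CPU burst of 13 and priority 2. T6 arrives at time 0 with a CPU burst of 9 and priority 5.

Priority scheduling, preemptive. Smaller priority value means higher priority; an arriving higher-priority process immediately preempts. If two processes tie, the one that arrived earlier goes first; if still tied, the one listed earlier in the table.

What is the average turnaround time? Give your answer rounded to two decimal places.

47.17

Timeline: | T3 0-15 | T5 15-28 | T4 28-45 | T1 45-54 | T6 54-63 | T2 63-78 |
Completion: T1=54  T2=78  T3=15  T4=45  T5=28  T6=63
Turnaround (C−A): T1=54  T2=78  T3=15  T4=45  T5=28  T6=63
Turnaround times: T1=54, T2=78, T3=15, T4=45, T5=28, T6=63
Average turnaround = (54+78+15+45+28+63) / 6 = 283/6 = 47.17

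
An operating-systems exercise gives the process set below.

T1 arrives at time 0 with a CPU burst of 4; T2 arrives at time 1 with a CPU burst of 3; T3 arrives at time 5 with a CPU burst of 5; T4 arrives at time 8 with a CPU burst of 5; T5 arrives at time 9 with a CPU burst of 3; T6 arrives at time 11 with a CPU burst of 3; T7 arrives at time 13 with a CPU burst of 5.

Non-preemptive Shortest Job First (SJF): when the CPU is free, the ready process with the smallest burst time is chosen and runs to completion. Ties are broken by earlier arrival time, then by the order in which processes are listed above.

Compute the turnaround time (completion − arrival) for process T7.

Timeline: | T1 0-4 | T2 4-7 | T3 7-12 | T5 12-15 | T6 15-18 | T4 18-23 | T7 23-28 |
Completion: T1=4  T2=7  T3=12  T4=23  T5=15  T6=18  T7=28
Turnaround (C−A): T1=4  T2=6  T3=7  T4=15  T5=6  T6=7  T7=15
Turnaround(T7) = completion − arrival = 28 − 13 = 15

15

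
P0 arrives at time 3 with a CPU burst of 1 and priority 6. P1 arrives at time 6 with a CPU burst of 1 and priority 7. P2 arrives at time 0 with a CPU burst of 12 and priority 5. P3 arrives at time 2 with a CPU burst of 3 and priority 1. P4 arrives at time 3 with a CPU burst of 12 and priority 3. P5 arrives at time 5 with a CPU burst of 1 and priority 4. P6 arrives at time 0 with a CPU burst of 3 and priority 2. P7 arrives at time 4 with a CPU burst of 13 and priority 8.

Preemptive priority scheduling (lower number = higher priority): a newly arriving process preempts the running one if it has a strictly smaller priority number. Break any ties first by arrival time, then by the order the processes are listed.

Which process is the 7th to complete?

Schedule: | P6 0-2 | P3 2-5 | P6 5-6 | P4 6-18 | P5 18-19 | P2 19-31 | P0 31-32 | P1 32-33 | P7 33-46 |
Completion: P0=32  P1=33  P2=31  P3=5  P4=18  P5=19  P6=6  P7=46
Turnaround (C−A): P0=29  P1=27  P2=31  P3=3  P4=15  P5=14  P6=6  P7=42
Finish order: P3 → P6 → P4 → P5 → P2 → P0 → P1 → P7

P1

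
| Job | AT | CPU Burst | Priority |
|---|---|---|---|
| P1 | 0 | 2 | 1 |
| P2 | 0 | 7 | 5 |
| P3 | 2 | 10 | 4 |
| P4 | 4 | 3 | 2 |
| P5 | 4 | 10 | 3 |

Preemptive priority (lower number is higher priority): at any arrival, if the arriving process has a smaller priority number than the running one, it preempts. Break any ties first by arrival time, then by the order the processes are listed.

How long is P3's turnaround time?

23

Schedule: | P1 0-2 | P3 2-4 | P4 4-7 | P5 7-17 | P3 17-25 | P2 25-32 |
Completion: P1=2  P2=32  P3=25  P4=7  P5=17
Turnaround (C−A): P1=2  P2=32  P3=23  P4=3  P5=13
Turnaround(P3) = completion − arrival = 25 − 2 = 23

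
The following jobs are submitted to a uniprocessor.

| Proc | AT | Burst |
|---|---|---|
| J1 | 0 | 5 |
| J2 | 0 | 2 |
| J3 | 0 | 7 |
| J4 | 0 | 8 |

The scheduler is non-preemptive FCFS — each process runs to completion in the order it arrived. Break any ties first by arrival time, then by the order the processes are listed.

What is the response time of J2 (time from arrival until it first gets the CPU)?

5

Gantt: | J1 0-5 | J2 5-7 | J3 7-14 | J4 14-22 |
Completion: J1=5  J2=7  J3=14  J4=22
Turnaround (C−A): J1=5  J2=7  J3=14  J4=22
Response(J2) = first start − arrival = 5 − 0 = 5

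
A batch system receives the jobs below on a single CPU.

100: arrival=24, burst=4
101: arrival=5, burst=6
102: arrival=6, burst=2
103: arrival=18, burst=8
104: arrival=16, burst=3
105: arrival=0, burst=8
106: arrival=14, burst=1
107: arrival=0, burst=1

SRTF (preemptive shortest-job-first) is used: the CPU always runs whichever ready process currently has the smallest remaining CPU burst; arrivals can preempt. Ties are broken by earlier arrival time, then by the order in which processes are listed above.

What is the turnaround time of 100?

4

Schedule: | 107 0-1 | 105 1-6 | 102 6-8 | 105 8-11 | 101 11-14 | 106 14-15 | 101 15-18 | 104 18-21 | 103 21-24 | 100 24-28 | 103 28-33 |
Completion: 100=28  101=18  102=8  103=33  104=21  105=11  106=15  107=1
Turnaround(100) = completion − arrival = 28 − 24 = 4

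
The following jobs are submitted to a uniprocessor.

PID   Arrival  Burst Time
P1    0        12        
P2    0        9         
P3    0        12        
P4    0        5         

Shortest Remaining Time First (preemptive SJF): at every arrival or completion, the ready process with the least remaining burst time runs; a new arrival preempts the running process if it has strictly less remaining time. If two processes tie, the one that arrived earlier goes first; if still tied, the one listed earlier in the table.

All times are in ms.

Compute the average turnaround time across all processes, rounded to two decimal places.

Timeline: | P4 0-5 | P2 5-14 | P1 14-26 | P3 26-38 |
Completion: P1=26  P2=14  P3=38  P4=5
Turnaround (C−A): P1=26  P2=14  P3=38  P4=5
Turnaround times: P1=26, P2=14, P3=38, P4=5
Average turnaround = (26+14+38+5) / 4 = 83/4 = 20.75

20.75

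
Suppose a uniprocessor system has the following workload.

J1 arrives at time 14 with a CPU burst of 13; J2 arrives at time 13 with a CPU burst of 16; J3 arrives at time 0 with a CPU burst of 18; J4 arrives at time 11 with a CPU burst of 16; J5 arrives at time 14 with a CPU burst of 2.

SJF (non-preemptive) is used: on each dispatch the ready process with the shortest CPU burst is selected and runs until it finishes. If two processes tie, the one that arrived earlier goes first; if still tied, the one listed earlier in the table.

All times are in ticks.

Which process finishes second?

J5

Schedule: | J3 0-18 | J5 18-20 | J1 20-33 | J4 33-49 | J2 49-65 |
Completion: J1=33  J2=65  J3=18  J4=49  J5=20
Turnaround (C−A): J1=19  J2=52  J3=18  J4=38  J5=6
Finish order: J3 → J5 → J1 → J4 → J2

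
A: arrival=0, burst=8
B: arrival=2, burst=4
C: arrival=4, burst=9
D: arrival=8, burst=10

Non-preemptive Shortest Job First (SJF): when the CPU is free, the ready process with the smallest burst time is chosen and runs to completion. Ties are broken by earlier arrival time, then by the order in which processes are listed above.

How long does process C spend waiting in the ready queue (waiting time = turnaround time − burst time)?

8

Gantt: | A 0-8 | B 8-12 | C 12-21 | D 21-31 |
Completion: A=8  B=12  C=21  D=31
Waiting(C) = turnaround − burst = 17 − 9 = 8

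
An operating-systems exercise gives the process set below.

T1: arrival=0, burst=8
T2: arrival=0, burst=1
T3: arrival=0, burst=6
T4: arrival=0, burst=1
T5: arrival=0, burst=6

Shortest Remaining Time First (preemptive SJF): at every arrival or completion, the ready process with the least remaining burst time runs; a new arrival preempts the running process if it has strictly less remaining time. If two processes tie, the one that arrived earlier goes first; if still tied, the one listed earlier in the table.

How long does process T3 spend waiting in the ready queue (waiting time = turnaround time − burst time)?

Gantt: | T2 0-1 | T4 1-2 | T3 2-8 | T5 8-14 | T1 14-22 |
Completion: T1=22  T2=1  T3=8  T4=2  T5=14
Turnaround (C−A): T1=22  T2=1  T3=8  T4=2  T5=14
Waiting(T3) = turnaround − burst = 8 − 6 = 2

2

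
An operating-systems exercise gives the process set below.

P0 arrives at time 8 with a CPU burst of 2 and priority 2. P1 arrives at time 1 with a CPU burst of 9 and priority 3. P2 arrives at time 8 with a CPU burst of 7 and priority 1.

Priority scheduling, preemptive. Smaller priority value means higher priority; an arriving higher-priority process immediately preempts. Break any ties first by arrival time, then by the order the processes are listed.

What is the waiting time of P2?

0

Timeline: | idle 0-1 | P1 1-8 | P2 8-15 | P0 15-17 | P1 17-19 |
Completion: P0=17  P1=19  P2=15
Turnaround (C−A): P0=9  P1=18  P2=7
Waiting(P2) = turnaround − burst = 7 − 7 = 0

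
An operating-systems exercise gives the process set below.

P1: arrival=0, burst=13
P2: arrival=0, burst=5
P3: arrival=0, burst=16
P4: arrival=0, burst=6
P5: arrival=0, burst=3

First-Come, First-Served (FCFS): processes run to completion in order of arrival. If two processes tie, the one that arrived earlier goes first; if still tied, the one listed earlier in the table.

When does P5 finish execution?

Gantt: | P1 0-13 | P2 13-18 | P3 18-34 | P4 34-40 | P5 40-43 |
Completion: P1=13  P2=18  P3=34  P4=40  P5=43
Turnaround (C−A): P1=13  P2=18  P3=34  P4=40  P5=43

43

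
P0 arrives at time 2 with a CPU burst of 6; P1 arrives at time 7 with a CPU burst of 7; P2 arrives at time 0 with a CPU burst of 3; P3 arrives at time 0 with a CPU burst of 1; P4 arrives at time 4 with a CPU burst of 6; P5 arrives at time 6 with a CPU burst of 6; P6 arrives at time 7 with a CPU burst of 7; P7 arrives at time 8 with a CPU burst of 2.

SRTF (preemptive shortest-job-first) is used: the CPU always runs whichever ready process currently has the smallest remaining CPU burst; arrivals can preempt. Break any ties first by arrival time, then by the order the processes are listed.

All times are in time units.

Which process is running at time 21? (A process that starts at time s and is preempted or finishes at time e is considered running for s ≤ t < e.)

Schedule: | P3 0-1 | P2 1-4 | P0 4-10 | P7 10-12 | P4 12-18 | P5 18-24 | P1 24-31 | P6 31-38 |
Completion: P0=10  P1=31  P2=4  P3=1  P4=18  P5=24  P6=38  P7=12

P5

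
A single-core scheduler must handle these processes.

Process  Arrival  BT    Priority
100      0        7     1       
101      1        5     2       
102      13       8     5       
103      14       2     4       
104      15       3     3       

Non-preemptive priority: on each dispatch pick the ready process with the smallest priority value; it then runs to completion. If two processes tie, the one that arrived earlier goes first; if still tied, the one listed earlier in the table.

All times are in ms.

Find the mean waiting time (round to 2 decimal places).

Timeline: | 100 0-7 | 101 7-12 | idle 12-13 | 102 13-21 | 104 21-24 | 103 24-26 |
Completion: 100=7  101=12  102=21  103=26  104=24
Turnaround (C−A): 100=7  101=11  102=8  103=12  104=9
Waiting times: 100=0, 101=6, 102=0, 103=10, 104=6
Average waiting = (0+6+0+10+6) / 5 = 22/5 = 4.40

4.40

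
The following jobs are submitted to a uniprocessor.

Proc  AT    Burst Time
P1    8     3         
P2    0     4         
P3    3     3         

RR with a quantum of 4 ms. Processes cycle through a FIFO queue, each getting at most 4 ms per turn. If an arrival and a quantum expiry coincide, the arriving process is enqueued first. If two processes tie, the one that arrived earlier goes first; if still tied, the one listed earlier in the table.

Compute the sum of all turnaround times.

Schedule: | P2 0-4 | P3 4-7 | idle 7-8 | P1 8-11 |
Completion: P1=11  P2=4  P3=7
Turnaround (C−A): P1=3  P2=4  P3=4
Turnaround = completion − arrival: P1=3, P2=4, P3=4
Total turnaround = 3 + 4 + 4 = 11

11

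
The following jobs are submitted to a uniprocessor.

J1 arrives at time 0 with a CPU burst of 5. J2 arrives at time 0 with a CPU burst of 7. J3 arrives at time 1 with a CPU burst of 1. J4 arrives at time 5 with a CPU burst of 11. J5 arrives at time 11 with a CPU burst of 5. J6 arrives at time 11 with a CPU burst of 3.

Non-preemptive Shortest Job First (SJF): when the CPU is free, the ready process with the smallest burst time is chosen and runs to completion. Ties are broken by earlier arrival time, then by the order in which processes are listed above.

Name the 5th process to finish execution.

Gantt: | J1 0-5 | J3 5-6 | J2 6-13 | J6 13-16 | J5 16-21 | J4 21-32 |
Completion: J1=5  J2=13  J3=6  J4=32  J5=21  J6=16
Finish order: J1 → J3 → J2 → J6 → J5 → J4

J5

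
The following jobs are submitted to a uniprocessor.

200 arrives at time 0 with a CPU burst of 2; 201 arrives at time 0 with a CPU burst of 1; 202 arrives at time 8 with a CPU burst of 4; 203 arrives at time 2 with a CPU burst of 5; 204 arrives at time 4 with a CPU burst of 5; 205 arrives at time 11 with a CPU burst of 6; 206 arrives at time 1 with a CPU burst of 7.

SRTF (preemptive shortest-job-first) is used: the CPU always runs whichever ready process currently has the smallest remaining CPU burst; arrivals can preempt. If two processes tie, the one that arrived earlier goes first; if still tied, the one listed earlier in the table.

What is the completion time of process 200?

Gantt: | 201 0-1 | 200 1-3 | 203 3-8 | 202 8-12 | 204 12-17 | 205 17-23 | 206 23-30 |
Completion: 200=3  201=1  202=12  203=8  204=17  205=23  206=30
Turnaround (C−A): 200=3  201=1  202=4  203=6  204=13  205=12  206=29

3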